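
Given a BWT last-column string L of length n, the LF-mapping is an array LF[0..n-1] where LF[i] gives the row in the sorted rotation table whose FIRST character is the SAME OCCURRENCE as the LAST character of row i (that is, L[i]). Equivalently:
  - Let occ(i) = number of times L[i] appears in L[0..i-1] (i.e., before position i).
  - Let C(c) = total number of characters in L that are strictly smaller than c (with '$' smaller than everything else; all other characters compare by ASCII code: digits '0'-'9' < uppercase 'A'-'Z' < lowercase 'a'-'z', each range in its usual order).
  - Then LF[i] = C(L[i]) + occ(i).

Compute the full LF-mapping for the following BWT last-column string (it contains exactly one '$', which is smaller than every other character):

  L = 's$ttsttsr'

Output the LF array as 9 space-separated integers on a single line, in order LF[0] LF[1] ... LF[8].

Answer: 2 0 5 6 3 7 8 4 1

Derivation:
Char counts: '$':1, 'r':1, 's':3, 't':4
C (first-col start): C('$')=0, C('r')=1, C('s')=2, C('t')=5
L[0]='s': occ=0, LF[0]=C('s')+0=2+0=2
L[1]='$': occ=0, LF[1]=C('$')+0=0+0=0
L[2]='t': occ=0, LF[2]=C('t')+0=5+0=5
L[3]='t': occ=1, LF[3]=C('t')+1=5+1=6
L[4]='s': occ=1, LF[4]=C('s')+1=2+1=3
L[5]='t': occ=2, LF[5]=C('t')+2=5+2=7
L[6]='t': occ=3, LF[6]=C('t')+3=5+3=8
L[7]='s': occ=2, LF[7]=C('s')+2=2+2=4
L[8]='r': occ=0, LF[8]=C('r')+0=1+0=1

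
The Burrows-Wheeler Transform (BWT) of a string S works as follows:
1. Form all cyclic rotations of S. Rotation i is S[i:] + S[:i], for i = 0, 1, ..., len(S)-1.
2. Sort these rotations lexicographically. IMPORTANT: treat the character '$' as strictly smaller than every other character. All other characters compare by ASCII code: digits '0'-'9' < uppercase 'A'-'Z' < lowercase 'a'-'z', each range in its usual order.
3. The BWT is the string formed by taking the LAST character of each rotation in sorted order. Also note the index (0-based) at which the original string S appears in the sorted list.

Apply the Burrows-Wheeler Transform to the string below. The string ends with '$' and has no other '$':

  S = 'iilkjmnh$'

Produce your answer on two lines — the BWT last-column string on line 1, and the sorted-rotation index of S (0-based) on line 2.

Answer: hn$iklijm
2

Derivation:
All 9 rotations (rotation i = S[i:]+S[:i]):
  rot[0] = iilkjmnh$
  rot[1] = ilkjmnh$i
  rot[2] = lkjmnh$ii
  rot[3] = kjmnh$iil
  rot[4] = jmnh$iilk
  rot[5] = mnh$iilkj
  rot[6] = nh$iilkjm
  rot[7] = h$iilkjmn
  rot[8] = $iilkjmnh
Sorted (with $ < everything):
  sorted[0] = $iilkjmnh  (last char: 'h')
  sorted[1] = h$iilkjmn  (last char: 'n')
  sorted[2] = iilkjmnh$  (last char: '$')
  sorted[3] = ilkjmnh$i  (last char: 'i')
  sorted[4] = jmnh$iilk  (last char: 'k')
  sorted[5] = kjmnh$iil  (last char: 'l')
  sorted[6] = lkjmnh$ii  (last char: 'i')
  sorted[7] = mnh$iilkj  (last char: 'j')
  sorted[8] = nh$iilkjm  (last char: 'm')
Last column: hn$iklijm
Original string S is at sorted index 2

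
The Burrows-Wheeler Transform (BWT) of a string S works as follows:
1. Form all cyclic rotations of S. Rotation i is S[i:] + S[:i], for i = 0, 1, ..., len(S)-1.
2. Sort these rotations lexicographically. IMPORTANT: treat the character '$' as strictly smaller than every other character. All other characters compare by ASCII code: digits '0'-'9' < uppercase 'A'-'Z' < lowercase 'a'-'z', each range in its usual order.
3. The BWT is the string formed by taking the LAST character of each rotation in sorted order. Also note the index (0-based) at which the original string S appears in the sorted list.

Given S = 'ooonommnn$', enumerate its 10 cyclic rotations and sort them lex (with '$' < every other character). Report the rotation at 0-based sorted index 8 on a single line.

All 10 rotations (rotation i = S[i:]+S[:i]):
  rot[0] = ooonommnn$
  rot[1] = oonommnn$o
  rot[2] = onommnn$oo
  rot[3] = nommnn$ooo
  rot[4] = ommnn$ooon
  rot[5] = mmnn$ooono
  rot[6] = mnn$ooonom
  rot[7] = nn$ooonomm
  rot[8] = n$ooonommn
  rot[9] = $ooonommnn
Sorted (with $ < everything):
  sorted[0] = $ooonommnn
  sorted[1] = mmnn$ooono
  sorted[2] = mnn$ooonom
  sorted[3] = n$ooonommn
  sorted[4] = nn$ooonomm
  sorted[5] = nommnn$ooo
  sorted[6] = ommnn$ooon
  sorted[7] = onommnn$oo
  sorted[8] = oonommnn$o
  sorted[9] = ooonommnn$
sorted[8] = oonommnn$o

Answer: oonommnn$o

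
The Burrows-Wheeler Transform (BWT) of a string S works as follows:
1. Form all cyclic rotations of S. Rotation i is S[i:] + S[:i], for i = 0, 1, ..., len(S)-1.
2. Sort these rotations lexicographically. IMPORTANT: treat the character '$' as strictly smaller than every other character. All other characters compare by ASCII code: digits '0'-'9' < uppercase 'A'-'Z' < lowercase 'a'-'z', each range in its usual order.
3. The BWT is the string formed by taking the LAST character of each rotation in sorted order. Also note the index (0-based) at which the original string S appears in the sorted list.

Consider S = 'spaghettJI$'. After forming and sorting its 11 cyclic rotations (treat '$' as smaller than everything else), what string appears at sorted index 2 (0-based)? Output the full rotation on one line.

Answer: JI$spaghett

Derivation:
All 11 rotations (rotation i = S[i:]+S[:i]):
  rot[0] = spaghettJI$
  rot[1] = paghettJI$s
  rot[2] = aghettJI$sp
  rot[3] = ghettJI$spa
  rot[4] = hettJI$spag
  rot[5] = ettJI$spagh
  rot[6] = ttJI$spaghe
  rot[7] = tJI$spaghet
  rot[8] = JI$spaghett
  rot[9] = I$spaghettJ
  rot[10] = $spaghettJI
Sorted (with $ < everything):
  sorted[0] = $spaghettJI
  sorted[1] = I$spaghettJ
  sorted[2] = JI$spaghett
  sorted[3] = aghettJI$sp
  sorted[4] = ettJI$spagh
  sorted[5] = ghettJI$spa
  sorted[6] = hettJI$spag
  sorted[7] = paghettJI$s
  sorted[8] = spaghettJI$
  sorted[9] = tJI$spaghet
  sorted[10] = ttJI$spaghe
sorted[2] = JI$spaghett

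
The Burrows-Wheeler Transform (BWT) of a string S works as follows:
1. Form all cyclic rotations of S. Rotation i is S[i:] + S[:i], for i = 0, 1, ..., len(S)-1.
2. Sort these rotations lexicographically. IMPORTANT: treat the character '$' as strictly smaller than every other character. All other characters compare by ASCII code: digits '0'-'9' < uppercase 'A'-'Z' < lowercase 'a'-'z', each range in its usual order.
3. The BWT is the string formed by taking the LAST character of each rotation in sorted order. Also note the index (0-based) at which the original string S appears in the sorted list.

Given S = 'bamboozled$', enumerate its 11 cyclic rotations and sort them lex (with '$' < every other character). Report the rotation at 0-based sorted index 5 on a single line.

Answer: ed$bamboozl

Derivation:
All 11 rotations (rotation i = S[i:]+S[:i]):
  rot[0] = bamboozled$
  rot[1] = amboozled$b
  rot[2] = mboozled$ba
  rot[3] = boozled$bam
  rot[4] = oozled$bamb
  rot[5] = ozled$bambo
  rot[6] = zled$bamboo
  rot[7] = led$bambooz
  rot[8] = ed$bamboozl
  rot[9] = d$bamboozle
  rot[10] = $bamboozled
Sorted (with $ < everything):
  sorted[0] = $bamboozled
  sorted[1] = amboozled$b
  sorted[2] = bamboozled$
  sorted[3] = boozled$bam
  sorted[4] = d$bamboozle
  sorted[5] = ed$bamboozl
  sorted[6] = led$bambooz
  sorted[7] = mboozled$ba
  sorted[8] = oozled$bamb
  sorted[9] = ozled$bambo
  sorted[10] = zled$bamboo
sorted[5] = ed$bamboozl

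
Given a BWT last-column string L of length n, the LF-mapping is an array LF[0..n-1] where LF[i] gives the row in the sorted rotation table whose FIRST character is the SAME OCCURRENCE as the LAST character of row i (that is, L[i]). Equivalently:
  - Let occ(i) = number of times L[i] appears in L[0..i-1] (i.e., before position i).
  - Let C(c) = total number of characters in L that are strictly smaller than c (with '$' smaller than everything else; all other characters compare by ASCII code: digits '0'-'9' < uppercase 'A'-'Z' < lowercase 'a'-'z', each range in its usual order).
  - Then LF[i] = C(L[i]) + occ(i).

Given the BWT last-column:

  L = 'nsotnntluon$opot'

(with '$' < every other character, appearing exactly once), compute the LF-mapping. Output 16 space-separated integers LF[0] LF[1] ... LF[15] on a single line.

Answer: 2 11 6 12 3 4 13 1 15 7 5 0 8 10 9 14

Derivation:
Char counts: '$':1, 'l':1, 'n':4, 'o':4, 'p':1, 's':1, 't':3, 'u':1
C (first-col start): C('$')=0, C('l')=1, C('n')=2, C('o')=6, C('p')=10, C('s')=11, C('t')=12, C('u')=15
L[0]='n': occ=0, LF[0]=C('n')+0=2+0=2
L[1]='s': occ=0, LF[1]=C('s')+0=11+0=11
L[2]='o': occ=0, LF[2]=C('o')+0=6+0=6
L[3]='t': occ=0, LF[3]=C('t')+0=12+0=12
L[4]='n': occ=1, LF[4]=C('n')+1=2+1=3
L[5]='n': occ=2, LF[5]=C('n')+2=2+2=4
L[6]='t': occ=1, LF[6]=C('t')+1=12+1=13
L[7]='l': occ=0, LF[7]=C('l')+0=1+0=1
L[8]='u': occ=0, LF[8]=C('u')+0=15+0=15
L[9]='o': occ=1, LF[9]=C('o')+1=6+1=7
L[10]='n': occ=3, LF[10]=C('n')+3=2+3=5
L[11]='$': occ=0, LF[11]=C('$')+0=0+0=0
L[12]='o': occ=2, LF[12]=C('o')+2=6+2=8
L[13]='p': occ=0, LF[13]=C('p')+0=10+0=10
L[14]='o': occ=3, LF[14]=C('o')+3=6+3=9
L[15]='t': occ=2, LF[15]=C('t')+2=12+2=14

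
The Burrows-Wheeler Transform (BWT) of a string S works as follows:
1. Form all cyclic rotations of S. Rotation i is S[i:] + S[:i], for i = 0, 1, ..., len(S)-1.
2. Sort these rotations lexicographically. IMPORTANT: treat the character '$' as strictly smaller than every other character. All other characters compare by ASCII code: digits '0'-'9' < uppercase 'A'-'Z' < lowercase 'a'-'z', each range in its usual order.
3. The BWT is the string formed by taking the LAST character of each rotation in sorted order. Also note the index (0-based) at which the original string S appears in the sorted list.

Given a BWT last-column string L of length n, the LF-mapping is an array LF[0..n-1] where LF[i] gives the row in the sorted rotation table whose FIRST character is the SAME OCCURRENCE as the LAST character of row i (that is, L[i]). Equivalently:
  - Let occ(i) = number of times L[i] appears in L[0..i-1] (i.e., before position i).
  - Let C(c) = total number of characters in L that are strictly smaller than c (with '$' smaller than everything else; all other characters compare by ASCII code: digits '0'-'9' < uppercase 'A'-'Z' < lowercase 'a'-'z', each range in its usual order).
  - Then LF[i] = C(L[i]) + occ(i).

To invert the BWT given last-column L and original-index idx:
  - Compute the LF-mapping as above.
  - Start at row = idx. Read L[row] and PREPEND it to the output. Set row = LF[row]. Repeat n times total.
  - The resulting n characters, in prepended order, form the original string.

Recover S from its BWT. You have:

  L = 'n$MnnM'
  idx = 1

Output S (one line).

Answer: MMnnn$

Derivation:
LF mapping: 3 0 1 4 5 2
Walk LF starting at row 1, prepending L[row]:
  step 1: row=1, L[1]='$', prepend. Next row=LF[1]=0
  step 2: row=0, L[0]='n', prepend. Next row=LF[0]=3
  step 3: row=3, L[3]='n', prepend. Next row=LF[3]=4
  step 4: row=4, L[4]='n', prepend. Next row=LF[4]=5
  step 5: row=5, L[5]='M', prepend. Next row=LF[5]=2
  step 6: row=2, L[2]='M', prepend. Next row=LF[2]=1
Reversed output: MMnnn$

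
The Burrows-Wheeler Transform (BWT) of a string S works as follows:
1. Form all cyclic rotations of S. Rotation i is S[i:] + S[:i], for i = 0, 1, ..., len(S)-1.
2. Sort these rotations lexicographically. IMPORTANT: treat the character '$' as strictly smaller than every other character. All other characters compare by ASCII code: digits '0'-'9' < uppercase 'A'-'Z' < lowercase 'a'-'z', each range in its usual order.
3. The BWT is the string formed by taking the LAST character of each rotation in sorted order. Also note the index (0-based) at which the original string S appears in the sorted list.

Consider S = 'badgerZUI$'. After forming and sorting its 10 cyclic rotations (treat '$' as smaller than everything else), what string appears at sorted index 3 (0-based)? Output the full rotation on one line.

All 10 rotations (rotation i = S[i:]+S[:i]):
  rot[0] = badgerZUI$
  rot[1] = adgerZUI$b
  rot[2] = dgerZUI$ba
  rot[3] = gerZUI$bad
  rot[4] = erZUI$badg
  rot[5] = rZUI$badge
  rot[6] = ZUI$badger
  rot[7] = UI$badgerZ
  rot[8] = I$badgerZU
  rot[9] = $badgerZUI
Sorted (with $ < everything):
  sorted[0] = $badgerZUI
  sorted[1] = I$badgerZU
  sorted[2] = UI$badgerZ
  sorted[3] = ZUI$badger
  sorted[4] = adgerZUI$b
  sorted[5] = badgerZUI$
  sorted[6] = dgerZUI$ba
  sorted[7] = erZUI$badg
  sorted[8] = gerZUI$bad
  sorted[9] = rZUI$badge
sorted[3] = ZUI$badger

Answer: ZUI$badger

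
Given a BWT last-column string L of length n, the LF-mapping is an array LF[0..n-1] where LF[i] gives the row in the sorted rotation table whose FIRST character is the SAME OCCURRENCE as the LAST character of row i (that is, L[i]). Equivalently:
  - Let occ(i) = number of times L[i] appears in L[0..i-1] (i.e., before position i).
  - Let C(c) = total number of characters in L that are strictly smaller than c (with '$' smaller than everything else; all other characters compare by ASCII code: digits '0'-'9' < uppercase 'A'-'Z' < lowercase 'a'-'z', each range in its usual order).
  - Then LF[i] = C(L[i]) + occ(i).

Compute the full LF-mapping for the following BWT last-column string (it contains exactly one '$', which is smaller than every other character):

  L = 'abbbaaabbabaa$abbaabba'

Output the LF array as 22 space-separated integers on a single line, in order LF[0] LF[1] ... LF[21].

Char counts: '$':1, 'a':11, 'b':10
C (first-col start): C('$')=0, C('a')=1, C('b')=12
L[0]='a': occ=0, LF[0]=C('a')+0=1+0=1
L[1]='b': occ=0, LF[1]=C('b')+0=12+0=12
L[2]='b': occ=1, LF[2]=C('b')+1=12+1=13
L[3]='b': occ=2, LF[3]=C('b')+2=12+2=14
L[4]='a': occ=1, LF[4]=C('a')+1=1+1=2
L[5]='a': occ=2, LF[5]=C('a')+2=1+2=3
L[6]='a': occ=3, LF[6]=C('a')+3=1+3=4
L[7]='b': occ=3, LF[7]=C('b')+3=12+3=15
L[8]='b': occ=4, LF[8]=C('b')+4=12+4=16
L[9]='a': occ=4, LF[9]=C('a')+4=1+4=5
L[10]='b': occ=5, LF[10]=C('b')+5=12+5=17
L[11]='a': occ=5, LF[11]=C('a')+5=1+5=6
L[12]='a': occ=6, LF[12]=C('a')+6=1+6=7
L[13]='$': occ=0, LF[13]=C('$')+0=0+0=0
L[14]='a': occ=7, LF[14]=C('a')+7=1+7=8
L[15]='b': occ=6, LF[15]=C('b')+6=12+6=18
L[16]='b': occ=7, LF[16]=C('b')+7=12+7=19
L[17]='a': occ=8, LF[17]=C('a')+8=1+8=9
L[18]='a': occ=9, LF[18]=C('a')+9=1+9=10
L[19]='b': occ=8, LF[19]=C('b')+8=12+8=20
L[20]='b': occ=9, LF[20]=C('b')+9=12+9=21
L[21]='a': occ=10, LF[21]=C('a')+10=1+10=11

Answer: 1 12 13 14 2 3 4 15 16 5 17 6 7 0 8 18 19 9 10 20 21 11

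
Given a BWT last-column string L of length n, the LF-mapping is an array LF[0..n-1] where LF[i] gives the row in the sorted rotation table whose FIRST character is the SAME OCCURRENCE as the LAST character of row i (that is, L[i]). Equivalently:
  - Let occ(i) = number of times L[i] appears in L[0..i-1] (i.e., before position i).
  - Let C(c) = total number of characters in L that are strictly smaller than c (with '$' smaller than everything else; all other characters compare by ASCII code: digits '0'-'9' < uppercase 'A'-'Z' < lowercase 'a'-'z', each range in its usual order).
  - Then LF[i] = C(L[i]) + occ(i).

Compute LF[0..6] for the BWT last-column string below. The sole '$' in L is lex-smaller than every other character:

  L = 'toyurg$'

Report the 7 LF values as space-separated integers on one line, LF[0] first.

Char counts: '$':1, 'g':1, 'o':1, 'r':1, 't':1, 'u':1, 'y':1
C (first-col start): C('$')=0, C('g')=1, C('o')=2, C('r')=3, C('t')=4, C('u')=5, C('y')=6
L[0]='t': occ=0, LF[0]=C('t')+0=4+0=4
L[1]='o': occ=0, LF[1]=C('o')+0=2+0=2
L[2]='y': occ=0, LF[2]=C('y')+0=6+0=6
L[3]='u': occ=0, LF[3]=C('u')+0=5+0=5
L[4]='r': occ=0, LF[4]=C('r')+0=3+0=3
L[5]='g': occ=0, LF[5]=C('g')+0=1+0=1
L[6]='$': occ=0, LF[6]=C('$')+0=0+0=0

Answer: 4 2 6 5 3 1 0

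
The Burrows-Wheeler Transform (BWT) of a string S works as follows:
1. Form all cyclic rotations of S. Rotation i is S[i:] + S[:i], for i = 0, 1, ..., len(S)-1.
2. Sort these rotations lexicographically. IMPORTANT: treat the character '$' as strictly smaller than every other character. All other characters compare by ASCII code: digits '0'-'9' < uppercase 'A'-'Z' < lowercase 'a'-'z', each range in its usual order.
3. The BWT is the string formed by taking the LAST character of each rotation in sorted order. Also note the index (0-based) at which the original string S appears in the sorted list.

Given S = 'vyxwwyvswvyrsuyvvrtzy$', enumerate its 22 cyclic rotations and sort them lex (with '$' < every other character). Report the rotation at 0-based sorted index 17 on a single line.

All 22 rotations (rotation i = S[i:]+S[:i]):
  rot[0] = vyxwwyvswvyrsuyvvrtzy$
  rot[1] = yxwwyvswvyrsuyvvrtzy$v
  rot[2] = xwwyvswvyrsuyvvrtzy$vy
  rot[3] = wwyvswvyrsuyvvrtzy$vyx
  rot[4] = wyvswvyrsuyvvrtzy$vyxw
  rot[5] = yvswvyrsuyvvrtzy$vyxww
  rot[6] = vswvyrsuyvvrtzy$vyxwwy
  rot[7] = swvyrsuyvvrtzy$vyxwwyv
  rot[8] = wvyrsuyvvrtzy$vyxwwyvs
  rot[9] = vyrsuyvvrtzy$vyxwwyvsw
  rot[10] = yrsuyvvrtzy$vyxwwyvswv
  rot[11] = rsuyvvrtzy$vyxwwyvswvy
  rot[12] = suyvvrtzy$vyxwwyvswvyr
  rot[13] = uyvvrtzy$vyxwwyvswvyrs
  rot[14] = yvvrtzy$vyxwwyvswvyrsu
  rot[15] = vvrtzy$vyxwwyvswvyrsuy
  rot[16] = vrtzy$vyxwwyvswvyrsuyv
  rot[17] = rtzy$vyxwwyvswvyrsuyvv
  rot[18] = tzy$vyxwwyvswvyrsuyvvr
  rot[19] = zy$vyxwwyvswvyrsuyvvrt
  rot[20] = y$vyxwwyvswvyrsuyvvrtz
  rot[21] = $vyxwwyvswvyrsuyvvrtzy
Sorted (with $ < everything):
  sorted[0] = $vyxwwyvswvyrsuyvvrtzy
  sorted[1] = rsuyvvrtzy$vyxwwyvswvy
  sorted[2] = rtzy$vyxwwyvswvyrsuyvv
  sorted[3] = suyvvrtzy$vyxwwyvswvyr
  sorted[4] = swvyrsuyvvrtzy$vyxwwyv
  sorted[5] = tzy$vyxwwyvswvyrsuyvvr
  sorted[6] = uyvvrtzy$vyxwwyvswvyrs
  sorted[7] = vrtzy$vyxwwyvswvyrsuyv
  sorted[8] = vswvyrsuyvvrtzy$vyxwwy
  sorted[9] = vvrtzy$vyxwwyvswvyrsuy
  sorted[10] = vyrsuyvvrtzy$vyxwwyvsw
  sorted[11] = vyxwwyvswvyrsuyvvrtzy$
  sorted[12] = wvyrsuyvvrtzy$vyxwwyvs
  sorted[13] = wwyvswvyrsuyvvrtzy$vyx
  sorted[14] = wyvswvyrsuyvvrtzy$vyxw
  sorted[15] = xwwyvswvyrsuyvvrtzy$vy
  sorted[16] = y$vyxwwyvswvyrsuyvvrtz
  sorted[17] = yrsuyvvrtzy$vyxwwyvswv
  sorted[18] = yvswvyrsuyvvrtzy$vyxww
  sorted[19] = yvvrtzy$vyxwwyvswvyrsu
  sorted[20] = yxwwyvswvyrsuyvvrtzy$v
  sorted[21] = zy$vyxwwyvswvyrsuyvvrt
sorted[17] = yrsuyvvrtzy$vyxwwyvswv

Answer: yrsuyvvrtzy$vyxwwyvswv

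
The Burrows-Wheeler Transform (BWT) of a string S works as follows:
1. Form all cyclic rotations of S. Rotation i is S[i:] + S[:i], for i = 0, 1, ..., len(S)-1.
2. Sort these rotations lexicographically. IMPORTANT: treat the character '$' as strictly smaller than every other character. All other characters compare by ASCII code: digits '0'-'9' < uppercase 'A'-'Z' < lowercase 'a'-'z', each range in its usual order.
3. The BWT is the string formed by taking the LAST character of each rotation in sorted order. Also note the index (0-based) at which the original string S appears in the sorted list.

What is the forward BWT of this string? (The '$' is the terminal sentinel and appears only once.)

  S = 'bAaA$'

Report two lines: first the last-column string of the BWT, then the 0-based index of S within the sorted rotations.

Answer: AabA$
4

Derivation:
All 5 rotations (rotation i = S[i:]+S[:i]):
  rot[0] = bAaA$
  rot[1] = AaA$b
  rot[2] = aA$bA
  rot[3] = A$bAa
  rot[4] = $bAaA
Sorted (with $ < everything):
  sorted[0] = $bAaA  (last char: 'A')
  sorted[1] = A$bAa  (last char: 'a')
  sorted[2] = AaA$b  (last char: 'b')
  sorted[3] = aA$bA  (last char: 'A')
  sorted[4] = bAaA$  (last char: '$')
Last column: AabA$
Original string S is at sorted index 4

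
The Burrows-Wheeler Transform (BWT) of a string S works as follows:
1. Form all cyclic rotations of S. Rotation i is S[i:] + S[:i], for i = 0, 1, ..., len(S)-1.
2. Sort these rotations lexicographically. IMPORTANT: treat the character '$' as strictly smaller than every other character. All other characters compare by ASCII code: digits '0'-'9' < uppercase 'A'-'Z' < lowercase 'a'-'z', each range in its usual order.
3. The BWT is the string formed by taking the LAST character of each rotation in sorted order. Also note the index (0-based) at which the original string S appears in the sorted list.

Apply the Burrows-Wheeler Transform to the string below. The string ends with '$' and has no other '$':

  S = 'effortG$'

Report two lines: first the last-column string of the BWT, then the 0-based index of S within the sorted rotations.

All 8 rotations (rotation i = S[i:]+S[:i]):
  rot[0] = effortG$
  rot[1] = ffortG$e
  rot[2] = fortG$ef
  rot[3] = ortG$eff
  rot[4] = rtG$effo
  rot[5] = tG$effor
  rot[6] = G$effort
  rot[7] = $effortG
Sorted (with $ < everything):
  sorted[0] = $effortG  (last char: 'G')
  sorted[1] = G$effort  (last char: 't')
  sorted[2] = effortG$  (last char: '$')
  sorted[3] = ffortG$e  (last char: 'e')
  sorted[4] = fortG$ef  (last char: 'f')
  sorted[5] = ortG$eff  (last char: 'f')
  sorted[6] = rtG$effo  (last char: 'o')
  sorted[7] = tG$effor  (last char: 'r')
Last column: Gt$effor
Original string S is at sorted index 2

Answer: Gt$effor
2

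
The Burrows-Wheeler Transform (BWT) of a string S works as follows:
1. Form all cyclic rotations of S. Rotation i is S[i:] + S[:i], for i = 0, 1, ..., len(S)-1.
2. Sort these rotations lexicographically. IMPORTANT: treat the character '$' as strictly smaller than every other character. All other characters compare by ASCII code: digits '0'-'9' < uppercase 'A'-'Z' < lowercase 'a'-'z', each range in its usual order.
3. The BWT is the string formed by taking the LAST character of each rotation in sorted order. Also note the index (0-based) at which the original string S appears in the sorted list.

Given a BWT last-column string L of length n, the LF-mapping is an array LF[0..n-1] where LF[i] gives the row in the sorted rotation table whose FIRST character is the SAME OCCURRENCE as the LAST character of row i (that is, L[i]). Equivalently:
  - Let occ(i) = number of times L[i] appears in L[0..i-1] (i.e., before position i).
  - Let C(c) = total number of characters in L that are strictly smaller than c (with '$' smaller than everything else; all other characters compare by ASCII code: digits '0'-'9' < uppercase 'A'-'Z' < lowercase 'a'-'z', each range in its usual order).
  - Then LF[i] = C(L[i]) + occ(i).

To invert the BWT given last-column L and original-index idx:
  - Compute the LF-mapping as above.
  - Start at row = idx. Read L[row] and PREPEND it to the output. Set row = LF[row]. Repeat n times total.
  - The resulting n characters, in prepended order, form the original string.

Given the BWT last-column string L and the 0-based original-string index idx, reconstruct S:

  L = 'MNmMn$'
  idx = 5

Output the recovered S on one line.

Answer: nmMNM$

Derivation:
LF mapping: 1 3 4 2 5 0
Walk LF starting at row 5, prepending L[row]:
  step 1: row=5, L[5]='$', prepend. Next row=LF[5]=0
  step 2: row=0, L[0]='M', prepend. Next row=LF[0]=1
  step 3: row=1, L[1]='N', prepend. Next row=LF[1]=3
  step 4: row=3, L[3]='M', prepend. Next row=LF[3]=2
  step 5: row=2, L[2]='m', prepend. Next row=LF[2]=4
  step 6: row=4, L[4]='n', prepend. Next row=LF[4]=5
Reversed output: nmMNM$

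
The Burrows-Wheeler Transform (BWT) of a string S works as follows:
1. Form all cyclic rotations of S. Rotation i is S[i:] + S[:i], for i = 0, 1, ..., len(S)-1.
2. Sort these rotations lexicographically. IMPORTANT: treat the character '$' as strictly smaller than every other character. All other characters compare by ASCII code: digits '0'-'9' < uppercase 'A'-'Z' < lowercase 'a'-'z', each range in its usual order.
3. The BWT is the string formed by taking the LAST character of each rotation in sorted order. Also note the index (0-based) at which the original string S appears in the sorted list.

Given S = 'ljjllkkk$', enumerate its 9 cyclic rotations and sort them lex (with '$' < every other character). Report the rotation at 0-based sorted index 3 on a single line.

Answer: k$ljjllkk

Derivation:
All 9 rotations (rotation i = S[i:]+S[:i]):
  rot[0] = ljjllkkk$
  rot[1] = jjllkkk$l
  rot[2] = jllkkk$lj
  rot[3] = llkkk$ljj
  rot[4] = lkkk$ljjl
  rot[5] = kkk$ljjll
  rot[6] = kk$ljjllk
  rot[7] = k$ljjllkk
  rot[8] = $ljjllkkk
Sorted (with $ < everything):
  sorted[0] = $ljjllkkk
  sorted[1] = jjllkkk$l
  sorted[2] = jllkkk$lj
  sorted[3] = k$ljjllkk
  sorted[4] = kk$ljjllk
  sorted[5] = kkk$ljjll
  sorted[6] = ljjllkkk$
  sorted[7] = lkkk$ljjl
  sorted[8] = llkkk$ljj
sorted[3] = k$ljjllkk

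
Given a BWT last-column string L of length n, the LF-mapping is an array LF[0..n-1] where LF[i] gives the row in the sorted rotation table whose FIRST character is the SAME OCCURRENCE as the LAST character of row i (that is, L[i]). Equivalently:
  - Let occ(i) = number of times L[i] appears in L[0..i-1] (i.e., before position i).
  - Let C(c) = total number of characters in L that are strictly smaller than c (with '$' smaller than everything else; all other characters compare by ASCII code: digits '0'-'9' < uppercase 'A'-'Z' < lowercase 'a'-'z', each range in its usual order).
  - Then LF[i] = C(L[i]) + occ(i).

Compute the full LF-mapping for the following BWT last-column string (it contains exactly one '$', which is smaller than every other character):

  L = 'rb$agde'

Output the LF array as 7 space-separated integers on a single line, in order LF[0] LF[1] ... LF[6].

Char counts: '$':1, 'a':1, 'b':1, 'd':1, 'e':1, 'g':1, 'r':1
C (first-col start): C('$')=0, C('a')=1, C('b')=2, C('d')=3, C('e')=4, C('g')=5, C('r')=6
L[0]='r': occ=0, LF[0]=C('r')+0=6+0=6
L[1]='b': occ=0, LF[1]=C('b')+0=2+0=2
L[2]='$': occ=0, LF[2]=C('$')+0=0+0=0
L[3]='a': occ=0, LF[3]=C('a')+0=1+0=1
L[4]='g': occ=0, LF[4]=C('g')+0=5+0=5
L[5]='d': occ=0, LF[5]=C('d')+0=3+0=3
L[6]='e': occ=0, LF[6]=C('e')+0=4+0=4

Answer: 6 2 0 1 5 3 4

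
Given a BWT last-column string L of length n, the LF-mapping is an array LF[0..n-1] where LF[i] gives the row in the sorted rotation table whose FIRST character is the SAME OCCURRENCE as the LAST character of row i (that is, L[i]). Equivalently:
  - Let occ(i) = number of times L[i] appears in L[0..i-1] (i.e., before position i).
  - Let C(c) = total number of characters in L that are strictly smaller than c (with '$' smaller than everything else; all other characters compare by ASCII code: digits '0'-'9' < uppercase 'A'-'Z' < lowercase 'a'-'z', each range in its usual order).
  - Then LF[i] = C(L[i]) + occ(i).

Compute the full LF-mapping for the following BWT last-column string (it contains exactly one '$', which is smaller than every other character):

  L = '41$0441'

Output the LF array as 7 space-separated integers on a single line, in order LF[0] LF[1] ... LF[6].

Char counts: '$':1, '0':1, '1':2, '4':3
C (first-col start): C('$')=0, C('0')=1, C('1')=2, C('4')=4
L[0]='4': occ=0, LF[0]=C('4')+0=4+0=4
L[1]='1': occ=0, LF[1]=C('1')+0=2+0=2
L[2]='$': occ=0, LF[2]=C('$')+0=0+0=0
L[3]='0': occ=0, LF[3]=C('0')+0=1+0=1
L[4]='4': occ=1, LF[4]=C('4')+1=4+1=5
L[5]='4': occ=2, LF[5]=C('4')+2=4+2=6
L[6]='1': occ=1, LF[6]=C('1')+1=2+1=3

Answer: 4 2 0 1 5 6 3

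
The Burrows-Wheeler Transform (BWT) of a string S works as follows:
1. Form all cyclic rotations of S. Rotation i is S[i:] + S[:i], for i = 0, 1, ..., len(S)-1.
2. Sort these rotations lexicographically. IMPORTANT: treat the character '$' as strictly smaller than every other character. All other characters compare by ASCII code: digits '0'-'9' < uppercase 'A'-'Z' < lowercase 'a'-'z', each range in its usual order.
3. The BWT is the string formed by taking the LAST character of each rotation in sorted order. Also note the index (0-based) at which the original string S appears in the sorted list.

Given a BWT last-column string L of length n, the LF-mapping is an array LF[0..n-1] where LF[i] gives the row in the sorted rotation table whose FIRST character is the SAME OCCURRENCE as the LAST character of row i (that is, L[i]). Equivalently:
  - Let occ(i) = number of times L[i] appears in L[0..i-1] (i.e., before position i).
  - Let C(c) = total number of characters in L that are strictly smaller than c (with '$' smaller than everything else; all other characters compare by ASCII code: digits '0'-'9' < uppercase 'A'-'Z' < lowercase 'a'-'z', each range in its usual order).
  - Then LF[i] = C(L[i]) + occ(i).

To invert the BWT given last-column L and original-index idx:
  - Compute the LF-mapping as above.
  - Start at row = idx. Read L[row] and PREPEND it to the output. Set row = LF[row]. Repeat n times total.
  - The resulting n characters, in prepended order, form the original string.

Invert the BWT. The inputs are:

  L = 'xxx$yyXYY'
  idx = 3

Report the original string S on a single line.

LF mapping: 4 5 6 0 7 8 1 2 3
Walk LF starting at row 3, prepending L[row]:
  step 1: row=3, L[3]='$', prepend. Next row=LF[3]=0
  step 2: row=0, L[0]='x', prepend. Next row=LF[0]=4
  step 3: row=4, L[4]='y', prepend. Next row=LF[4]=7
  step 4: row=7, L[7]='Y', prepend. Next row=LF[7]=2
  step 5: row=2, L[2]='x', prepend. Next row=LF[2]=6
  step 6: row=6, L[6]='X', prepend. Next row=LF[6]=1
  step 7: row=1, L[1]='x', prepend. Next row=LF[1]=5
  step 8: row=5, L[5]='y', prepend. Next row=LF[5]=8
  step 9: row=8, L[8]='Y', prepend. Next row=LF[8]=3
Reversed output: YyxXxYyx$

Answer: YyxXxYyx$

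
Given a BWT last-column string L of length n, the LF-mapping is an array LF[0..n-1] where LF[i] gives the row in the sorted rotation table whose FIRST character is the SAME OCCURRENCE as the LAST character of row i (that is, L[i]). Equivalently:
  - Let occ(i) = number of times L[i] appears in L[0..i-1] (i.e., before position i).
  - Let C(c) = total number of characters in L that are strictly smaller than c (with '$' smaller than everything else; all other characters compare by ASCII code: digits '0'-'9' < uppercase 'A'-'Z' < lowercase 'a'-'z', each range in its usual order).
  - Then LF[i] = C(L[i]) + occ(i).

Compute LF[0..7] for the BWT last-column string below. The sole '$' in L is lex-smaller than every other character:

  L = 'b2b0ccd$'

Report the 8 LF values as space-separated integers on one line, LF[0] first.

Char counts: '$':1, '0':1, '2':1, 'b':2, 'c':2, 'd':1
C (first-col start): C('$')=0, C('0')=1, C('2')=2, C('b')=3, C('c')=5, C('d')=7
L[0]='b': occ=0, LF[0]=C('b')+0=3+0=3
L[1]='2': occ=0, LF[1]=C('2')+0=2+0=2
L[2]='b': occ=1, LF[2]=C('b')+1=3+1=4
L[3]='0': occ=0, LF[3]=C('0')+0=1+0=1
L[4]='c': occ=0, LF[4]=C('c')+0=5+0=5
L[5]='c': occ=1, LF[5]=C('c')+1=5+1=6
L[6]='d': occ=0, LF[6]=C('d')+0=7+0=7
L[7]='$': occ=0, LF[7]=C('$')+0=0+0=0

Answer: 3 2 4 1 5 6 7 0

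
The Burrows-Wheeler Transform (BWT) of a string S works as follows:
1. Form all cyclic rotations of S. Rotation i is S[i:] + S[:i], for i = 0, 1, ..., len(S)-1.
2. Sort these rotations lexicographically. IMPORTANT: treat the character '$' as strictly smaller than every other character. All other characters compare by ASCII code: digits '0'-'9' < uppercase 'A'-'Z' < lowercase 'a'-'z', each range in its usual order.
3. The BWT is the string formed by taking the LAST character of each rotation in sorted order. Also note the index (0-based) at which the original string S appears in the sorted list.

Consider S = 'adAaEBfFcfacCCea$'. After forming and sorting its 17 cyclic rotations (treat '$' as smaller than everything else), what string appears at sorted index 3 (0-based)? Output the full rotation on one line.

Answer: CCea$adAaEBfFcfac

Derivation:
All 17 rotations (rotation i = S[i:]+S[:i]):
  rot[0] = adAaEBfFcfacCCea$
  rot[1] = dAaEBfFcfacCCea$a
  rot[2] = AaEBfFcfacCCea$ad
  rot[3] = aEBfFcfacCCea$adA
  rot[4] = EBfFcfacCCea$adAa
  rot[5] = BfFcfacCCea$adAaE
  rot[6] = fFcfacCCea$adAaEB
  rot[7] = FcfacCCea$adAaEBf
  rot[8] = cfacCCea$adAaEBfF
  rot[9] = facCCea$adAaEBfFc
  rot[10] = acCCea$adAaEBfFcf
  rot[11] = cCCea$adAaEBfFcfa
  rot[12] = CCea$adAaEBfFcfac
  rot[13] = Cea$adAaEBfFcfacC
  rot[14] = ea$adAaEBfFcfacCC
  rot[15] = a$adAaEBfFcfacCCe
  rot[16] = $adAaEBfFcfacCCea
Sorted (with $ < everything):
  sorted[0] = $adAaEBfFcfacCCea
  sorted[1] = AaEBfFcfacCCea$ad
  sorted[2] = BfFcfacCCea$adAaE
  sorted[3] = CCea$adAaEBfFcfac
  sorted[4] = Cea$adAaEBfFcfacC
  sorted[5] = EBfFcfacCCea$adAa
  sorted[6] = FcfacCCea$adAaEBf
  sorted[7] = a$adAaEBfFcfacCCe
  sorted[8] = aEBfFcfacCCea$adA
  sorted[9] = acCCea$adAaEBfFcf
  sorted[10] = adAaEBfFcfacCCea$
  sorted[11] = cCCea$adAaEBfFcfa
  sorted[12] = cfacCCea$adAaEBfF
  sorted[13] = dAaEBfFcfacCCea$a
  sorted[14] = ea$adAaEBfFcfacCC
  sorted[15] = fFcfacCCea$adAaEB
  sorted[16] = facCCea$adAaEBfFc
sorted[3] = CCea$adAaEBfFcfac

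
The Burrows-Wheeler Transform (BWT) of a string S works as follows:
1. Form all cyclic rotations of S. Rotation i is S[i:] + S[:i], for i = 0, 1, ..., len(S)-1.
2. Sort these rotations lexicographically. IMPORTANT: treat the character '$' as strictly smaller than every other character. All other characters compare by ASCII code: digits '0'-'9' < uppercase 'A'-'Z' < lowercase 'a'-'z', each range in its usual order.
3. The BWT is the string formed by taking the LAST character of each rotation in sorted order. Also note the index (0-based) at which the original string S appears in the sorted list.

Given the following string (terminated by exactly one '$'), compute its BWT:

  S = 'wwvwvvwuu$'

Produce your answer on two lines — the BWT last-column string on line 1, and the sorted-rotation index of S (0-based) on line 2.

Answer: uuwwvwvvw$
9

Derivation:
All 10 rotations (rotation i = S[i:]+S[:i]):
  rot[0] = wwvwvvwuu$
  rot[1] = wvwvvwuu$w
  rot[2] = vwvvwuu$ww
  rot[3] = wvvwuu$wwv
  rot[4] = vvwuu$wwvw
  rot[5] = vwuu$wwvwv
  rot[6] = wuu$wwvwvv
  rot[7] = uu$wwvwvvw
  rot[8] = u$wwvwvvwu
  rot[9] = $wwvwvvwuu
Sorted (with $ < everything):
  sorted[0] = $wwvwvvwuu  (last char: 'u')
  sorted[1] = u$wwvwvvwu  (last char: 'u')
  sorted[2] = uu$wwvwvvw  (last char: 'w')
  sorted[3] = vvwuu$wwvw  (last char: 'w')
  sorted[4] = vwuu$wwvwv  (last char: 'v')
  sorted[5] = vwvvwuu$ww  (last char: 'w')
  sorted[6] = wuu$wwvwvv  (last char: 'v')
  sorted[7] = wvvwuu$wwv  (last char: 'v')
  sorted[8] = wvwvvwuu$w  (last char: 'w')
  sorted[9] = wwvwvvwuu$  (last char: '$')
Last column: uuwwvwvvw$
Original string S is at sorted index 9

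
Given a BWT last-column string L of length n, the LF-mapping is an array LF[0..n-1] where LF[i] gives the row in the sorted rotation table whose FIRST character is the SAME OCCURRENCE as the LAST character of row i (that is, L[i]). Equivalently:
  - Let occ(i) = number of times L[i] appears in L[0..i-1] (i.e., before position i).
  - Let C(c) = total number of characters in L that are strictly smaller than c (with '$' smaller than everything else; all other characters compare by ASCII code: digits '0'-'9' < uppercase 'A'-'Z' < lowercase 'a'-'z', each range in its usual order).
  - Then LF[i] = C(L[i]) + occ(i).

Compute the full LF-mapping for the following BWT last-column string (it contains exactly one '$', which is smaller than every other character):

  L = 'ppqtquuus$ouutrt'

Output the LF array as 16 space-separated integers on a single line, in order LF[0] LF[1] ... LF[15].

Char counts: '$':1, 'o':1, 'p':2, 'q':2, 'r':1, 's':1, 't':3, 'u':5
C (first-col start): C('$')=0, C('o')=1, C('p')=2, C('q')=4, C('r')=6, C('s')=7, C('t')=8, C('u')=11
L[0]='p': occ=0, LF[0]=C('p')+0=2+0=2
L[1]='p': occ=1, LF[1]=C('p')+1=2+1=3
L[2]='q': occ=0, LF[2]=C('q')+0=4+0=4
L[3]='t': occ=0, LF[3]=C('t')+0=8+0=8
L[4]='q': occ=1, LF[4]=C('q')+1=4+1=5
L[5]='u': occ=0, LF[5]=C('u')+0=11+0=11
L[6]='u': occ=1, LF[6]=C('u')+1=11+1=12
L[7]='u': occ=2, LF[7]=C('u')+2=11+2=13
L[8]='s': occ=0, LF[8]=C('s')+0=7+0=7
L[9]='$': occ=0, LF[9]=C('$')+0=0+0=0
L[10]='o': occ=0, LF[10]=C('o')+0=1+0=1
L[11]='u': occ=3, LF[11]=C('u')+3=11+3=14
L[12]='u': occ=4, LF[12]=C('u')+4=11+4=15
L[13]='t': occ=1, LF[13]=C('t')+1=8+1=9
L[14]='r': occ=0, LF[14]=C('r')+0=6+0=6
L[15]='t': occ=2, LF[15]=C('t')+2=8+2=10

Answer: 2 3 4 8 5 11 12 13 7 0 1 14 15 9 6 10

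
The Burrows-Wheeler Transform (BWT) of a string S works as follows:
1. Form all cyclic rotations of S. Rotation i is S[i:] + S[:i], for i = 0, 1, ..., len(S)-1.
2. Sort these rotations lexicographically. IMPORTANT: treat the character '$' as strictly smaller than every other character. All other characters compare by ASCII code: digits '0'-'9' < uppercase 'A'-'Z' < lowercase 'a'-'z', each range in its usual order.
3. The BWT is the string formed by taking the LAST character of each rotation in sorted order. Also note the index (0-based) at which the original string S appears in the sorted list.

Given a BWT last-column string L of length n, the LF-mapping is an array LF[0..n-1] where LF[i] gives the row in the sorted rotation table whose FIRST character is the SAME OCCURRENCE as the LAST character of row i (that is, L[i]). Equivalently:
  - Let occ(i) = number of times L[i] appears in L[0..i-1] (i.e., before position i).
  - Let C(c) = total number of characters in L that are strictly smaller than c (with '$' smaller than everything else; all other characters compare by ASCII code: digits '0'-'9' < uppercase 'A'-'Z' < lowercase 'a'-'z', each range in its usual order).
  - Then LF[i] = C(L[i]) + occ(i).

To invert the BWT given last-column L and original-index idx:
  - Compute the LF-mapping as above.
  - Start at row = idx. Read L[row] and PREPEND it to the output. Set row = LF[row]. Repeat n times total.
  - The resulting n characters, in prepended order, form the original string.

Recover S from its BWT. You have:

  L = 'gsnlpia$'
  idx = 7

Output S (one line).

LF mapping: 2 7 5 4 6 3 1 0
Walk LF starting at row 7, prepending L[row]:
  step 1: row=7, L[7]='$', prepend. Next row=LF[7]=0
  step 2: row=0, L[0]='g', prepend. Next row=LF[0]=2
  step 3: row=2, L[2]='n', prepend. Next row=LF[2]=5
  step 4: row=5, L[5]='i', prepend. Next row=LF[5]=3
  step 5: row=3, L[3]='l', prepend. Next row=LF[3]=4
  step 6: row=4, L[4]='p', prepend. Next row=LF[4]=6
  step 7: row=6, L[6]='a', prepend. Next row=LF[6]=1
  step 8: row=1, L[1]='s', prepend. Next row=LF[1]=7
Reversed output: sapling$

Answer: sapling$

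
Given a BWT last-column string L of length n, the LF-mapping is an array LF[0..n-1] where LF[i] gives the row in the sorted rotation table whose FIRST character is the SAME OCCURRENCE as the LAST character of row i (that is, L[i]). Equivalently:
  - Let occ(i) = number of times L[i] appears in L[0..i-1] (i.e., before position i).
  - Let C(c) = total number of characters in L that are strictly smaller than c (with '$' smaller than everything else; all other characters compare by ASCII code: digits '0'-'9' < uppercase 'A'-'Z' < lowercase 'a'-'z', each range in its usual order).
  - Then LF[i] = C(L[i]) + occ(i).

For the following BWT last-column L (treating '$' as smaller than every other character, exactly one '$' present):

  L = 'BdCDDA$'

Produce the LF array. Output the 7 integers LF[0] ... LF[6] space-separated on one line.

Char counts: '$':1, 'A':1, 'B':1, 'C':1, 'D':2, 'd':1
C (first-col start): C('$')=0, C('A')=1, C('B')=2, C('C')=3, C('D')=4, C('d')=6
L[0]='B': occ=0, LF[0]=C('B')+0=2+0=2
L[1]='d': occ=0, LF[1]=C('d')+0=6+0=6
L[2]='C': occ=0, LF[2]=C('C')+0=3+0=3
L[3]='D': occ=0, LF[3]=C('D')+0=4+0=4
L[4]='D': occ=1, LF[4]=C('D')+1=4+1=5
L[5]='A': occ=0, LF[5]=C('A')+0=1+0=1
L[6]='$': occ=0, LF[6]=C('$')+0=0+0=0

Answer: 2 6 3 4 5 1 0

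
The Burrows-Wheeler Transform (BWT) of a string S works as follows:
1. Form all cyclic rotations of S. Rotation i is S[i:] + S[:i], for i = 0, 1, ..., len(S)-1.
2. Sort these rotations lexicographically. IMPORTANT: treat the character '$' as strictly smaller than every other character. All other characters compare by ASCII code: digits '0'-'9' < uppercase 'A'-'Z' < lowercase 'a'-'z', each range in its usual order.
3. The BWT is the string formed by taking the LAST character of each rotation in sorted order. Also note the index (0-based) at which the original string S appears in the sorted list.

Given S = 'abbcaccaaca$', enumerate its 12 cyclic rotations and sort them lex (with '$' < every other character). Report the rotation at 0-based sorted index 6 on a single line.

All 12 rotations (rotation i = S[i:]+S[:i]):
  rot[0] = abbcaccaaca$
  rot[1] = bbcaccaaca$a
  rot[2] = bcaccaaca$ab
  rot[3] = caccaaca$abb
  rot[4] = accaaca$abbc
  rot[5] = ccaaca$abbca
  rot[6] = caaca$abbcac
  rot[7] = aaca$abbcacc
  rot[8] = aca$abbcacca
  rot[9] = ca$abbcaccaa
  rot[10] = a$abbcaccaac
  rot[11] = $abbcaccaaca
Sorted (with $ < everything):
  sorted[0] = $abbcaccaaca
  sorted[1] = a$abbcaccaac
  sorted[2] = aaca$abbcacc
  sorted[3] = abbcaccaaca$
  sorted[4] = aca$abbcacca
  sorted[5] = accaaca$abbc
  sorted[6] = bbcaccaaca$a
  sorted[7] = bcaccaaca$ab
  sorted[8] = ca$abbcaccaa
  sorted[9] = caaca$abbcac
  sorted[10] = caccaaca$abb
  sorted[11] = ccaaca$abbca
sorted[6] = bbcaccaaca$a

Answer: bbcaccaaca$a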